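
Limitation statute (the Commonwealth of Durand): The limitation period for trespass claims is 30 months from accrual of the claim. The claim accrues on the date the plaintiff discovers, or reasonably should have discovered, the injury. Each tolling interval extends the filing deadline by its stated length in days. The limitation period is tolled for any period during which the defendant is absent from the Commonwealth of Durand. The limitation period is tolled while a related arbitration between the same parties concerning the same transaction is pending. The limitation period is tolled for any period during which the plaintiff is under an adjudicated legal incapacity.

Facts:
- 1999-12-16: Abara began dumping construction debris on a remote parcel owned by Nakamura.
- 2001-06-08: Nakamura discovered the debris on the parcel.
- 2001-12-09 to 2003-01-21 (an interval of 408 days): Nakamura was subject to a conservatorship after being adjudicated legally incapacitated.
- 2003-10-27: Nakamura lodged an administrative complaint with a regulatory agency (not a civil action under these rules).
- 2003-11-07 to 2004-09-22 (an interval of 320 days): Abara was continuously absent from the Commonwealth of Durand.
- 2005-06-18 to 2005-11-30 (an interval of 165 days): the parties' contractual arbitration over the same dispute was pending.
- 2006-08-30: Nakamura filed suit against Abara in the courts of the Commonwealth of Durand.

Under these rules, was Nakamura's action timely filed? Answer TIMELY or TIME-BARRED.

Under the discovery rule, the claim accrued on 2001-06-08, when Nakamura discovered the injury — not on the 1999-12-16 date of the underlying act.
The untolled deadline — 30 months after 2001-06-08 — is 2003-12-08.
The plaintiff's legal incapacity from 2001-12-09 to 2003-01-21 tolled the period for 408 days, extending the deadline to 2005-01-19.
The period was tolled for 320 days by the defendant's absence from the jurisdiction (2003-11-07 to 2004-09-22), pushing the deadline to 2005-12-05.
Because the pending related arbitration ran from 2005-06-18 to 2005-11-30, the deadline is extended by 165 days to 2006-05-19.
Nothing else in the chronology tolls or restarts the period.
Filing on 2006-08-30 missed the 2006-05-19 deadline — the action is time-barred.

TIME-BARRED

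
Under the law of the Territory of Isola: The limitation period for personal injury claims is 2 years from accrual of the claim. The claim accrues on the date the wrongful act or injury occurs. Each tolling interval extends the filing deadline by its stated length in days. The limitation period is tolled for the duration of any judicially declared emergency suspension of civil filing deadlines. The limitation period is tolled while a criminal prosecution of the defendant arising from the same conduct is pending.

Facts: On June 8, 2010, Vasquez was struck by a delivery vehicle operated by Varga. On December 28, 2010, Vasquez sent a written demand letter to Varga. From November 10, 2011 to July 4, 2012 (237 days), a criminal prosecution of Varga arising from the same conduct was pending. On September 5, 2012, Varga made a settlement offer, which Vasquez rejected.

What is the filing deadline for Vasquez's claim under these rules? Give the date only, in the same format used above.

The claim accrued on June 8, 2010, when the wrongful act occurred.
Adding the 2 years base period to June 8, 2010 gives a deadline of June 8, 2012, before any tolling.
The pending criminal prosecution from November 10, 2011 to July 4, 2012 tolled the period for 237 days, extending the deadline to January 31, 2013.
The other events in the timeline have no effect on the limitation period under the stated rules.

January 31, 2013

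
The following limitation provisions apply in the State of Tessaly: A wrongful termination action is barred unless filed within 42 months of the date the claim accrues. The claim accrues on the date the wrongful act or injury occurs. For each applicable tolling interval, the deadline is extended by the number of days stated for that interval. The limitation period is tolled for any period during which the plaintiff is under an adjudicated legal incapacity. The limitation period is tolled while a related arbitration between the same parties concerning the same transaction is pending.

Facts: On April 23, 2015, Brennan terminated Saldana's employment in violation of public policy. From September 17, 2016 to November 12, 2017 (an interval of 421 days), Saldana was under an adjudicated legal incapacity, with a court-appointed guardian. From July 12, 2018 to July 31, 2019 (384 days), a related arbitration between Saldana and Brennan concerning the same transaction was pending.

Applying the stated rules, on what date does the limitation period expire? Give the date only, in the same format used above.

The limitation period began to run on April 23, 2015.
Adding the 42 months base period to April 23, 2015 gives a deadline of October 23, 2018, before any tolling.
The period was tolled for 421 days by the plaintiff's legal incapacity (September 17, 2016 to November 12, 2017), pushing the deadline to December 18, 2019.
The pending related arbitration from July 12, 2018 to July 31, 2019 tolled the period for 384 days, extending the deadline to January 5, 2021.

January 5, 2021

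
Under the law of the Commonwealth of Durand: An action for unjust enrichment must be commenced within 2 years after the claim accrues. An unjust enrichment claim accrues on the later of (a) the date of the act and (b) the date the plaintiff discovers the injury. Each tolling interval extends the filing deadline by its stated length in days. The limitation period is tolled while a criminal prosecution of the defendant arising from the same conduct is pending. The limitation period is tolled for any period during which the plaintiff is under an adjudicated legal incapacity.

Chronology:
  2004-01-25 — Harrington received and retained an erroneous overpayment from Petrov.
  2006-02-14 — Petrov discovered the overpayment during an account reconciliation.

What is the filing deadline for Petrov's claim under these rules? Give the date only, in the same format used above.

2008-02-14

Because discovery on 2006-02-14 post-dates the 2004-01-25 act, accrual under the later-of rule falls on 2006-02-14.
2 years from 2006-02-14 is 2008-02-14.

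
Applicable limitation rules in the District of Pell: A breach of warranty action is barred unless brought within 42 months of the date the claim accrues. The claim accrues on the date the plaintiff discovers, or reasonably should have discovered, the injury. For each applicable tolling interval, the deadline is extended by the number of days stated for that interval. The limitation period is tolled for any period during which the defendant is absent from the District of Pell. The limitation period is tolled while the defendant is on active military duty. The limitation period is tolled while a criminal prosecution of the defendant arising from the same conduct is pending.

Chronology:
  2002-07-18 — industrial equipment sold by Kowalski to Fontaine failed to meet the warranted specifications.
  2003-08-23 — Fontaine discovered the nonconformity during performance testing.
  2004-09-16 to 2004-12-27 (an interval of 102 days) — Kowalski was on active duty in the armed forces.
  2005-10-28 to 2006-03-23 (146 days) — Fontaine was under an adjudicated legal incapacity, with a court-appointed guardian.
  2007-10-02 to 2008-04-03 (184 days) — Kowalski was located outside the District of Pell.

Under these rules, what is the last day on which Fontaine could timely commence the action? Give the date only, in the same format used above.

2007-06-05

Under the discovery rule, the claim accrued on 2003-08-23, when Fontaine discovered the injury — not on the 2002-07-18 date of the underlying act.
42 months from 2003-08-23 is 2007-02-23.
The period was tolled for 102 days by the defendant's active military service (2004-09-16 to 2004-12-27), pushing the deadline to 2007-06-05.
By the time the defendant's absence from the jurisdiction began on 2007-10-02, the limitation period had already expired on 2007-06-05; that interval cannot revive it.
No stated provision tolls the period for the plaintiff's incapacity, so the interval from 2005-10-28 to 2006-03-23 has no effect on the deadline.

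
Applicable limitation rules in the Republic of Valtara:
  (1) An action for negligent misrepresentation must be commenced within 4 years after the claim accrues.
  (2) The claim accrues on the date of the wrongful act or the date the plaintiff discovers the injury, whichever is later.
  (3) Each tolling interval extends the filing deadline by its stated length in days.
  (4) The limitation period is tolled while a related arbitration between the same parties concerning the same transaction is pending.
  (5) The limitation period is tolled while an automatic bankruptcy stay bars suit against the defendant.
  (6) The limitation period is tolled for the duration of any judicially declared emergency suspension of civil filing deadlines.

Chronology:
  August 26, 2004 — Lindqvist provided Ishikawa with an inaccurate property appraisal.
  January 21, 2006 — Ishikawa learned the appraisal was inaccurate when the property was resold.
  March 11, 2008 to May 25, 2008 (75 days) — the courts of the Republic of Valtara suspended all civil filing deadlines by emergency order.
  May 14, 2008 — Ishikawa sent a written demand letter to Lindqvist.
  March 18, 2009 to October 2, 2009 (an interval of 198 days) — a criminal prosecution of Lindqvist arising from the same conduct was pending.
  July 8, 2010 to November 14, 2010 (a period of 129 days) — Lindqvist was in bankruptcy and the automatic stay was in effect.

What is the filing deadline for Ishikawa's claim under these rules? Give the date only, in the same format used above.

April 6, 2010

Because discovery on January 21, 2006 post-dates the August 26, 2004 act, accrual under the later-of rule falls on January 21, 2006.
The untolled deadline — 4 years after January 21, 2006 — is January 21, 2010.
The emergency suspension of filing deadlines from March 11, 2008 to May 25, 2008 tolled the period for 75 days, extending the deadline to April 6, 2010.
The automatic bankruptcy stay from July 8, 2010 to November 14, 2010 began after the period had already run on April 6, 2010, so it has no tolling effect.
No stated provision tolls the period for a criminal prosecution, so the interval from March 18, 2009 to October 2, 2009 has no effect on the deadline.
Nothing else in the chronology tolls or restarts the period.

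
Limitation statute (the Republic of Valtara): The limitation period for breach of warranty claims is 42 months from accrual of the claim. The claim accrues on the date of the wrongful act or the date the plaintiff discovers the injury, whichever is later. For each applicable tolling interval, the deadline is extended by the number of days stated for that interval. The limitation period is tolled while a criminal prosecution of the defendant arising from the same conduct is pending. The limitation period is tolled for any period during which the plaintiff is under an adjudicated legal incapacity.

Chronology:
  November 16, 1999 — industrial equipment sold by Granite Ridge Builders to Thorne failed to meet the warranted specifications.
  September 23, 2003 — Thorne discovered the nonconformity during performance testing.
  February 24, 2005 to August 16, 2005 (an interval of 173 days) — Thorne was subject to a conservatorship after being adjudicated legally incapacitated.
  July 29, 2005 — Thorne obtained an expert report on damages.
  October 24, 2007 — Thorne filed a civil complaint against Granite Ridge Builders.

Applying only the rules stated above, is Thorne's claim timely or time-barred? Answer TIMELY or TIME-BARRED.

TIME-BARRED

Because discovery on September 23, 2003 post-dates the November 16, 1999 act, accrual under the later-of rule falls on September 23, 2003.
42 months from September 23, 2003 is March 23, 2007.
Because the plaintiff's legal incapacity ran from February 24, 2005 to August 16, 2005, the deadline is extended by 173 days to September 12, 2007.
The other events in the timeline have no effect on the limitation period under the stated rules.
Filing on October 24, 2007 missed the September 12, 2007 deadline — the action is time-barred.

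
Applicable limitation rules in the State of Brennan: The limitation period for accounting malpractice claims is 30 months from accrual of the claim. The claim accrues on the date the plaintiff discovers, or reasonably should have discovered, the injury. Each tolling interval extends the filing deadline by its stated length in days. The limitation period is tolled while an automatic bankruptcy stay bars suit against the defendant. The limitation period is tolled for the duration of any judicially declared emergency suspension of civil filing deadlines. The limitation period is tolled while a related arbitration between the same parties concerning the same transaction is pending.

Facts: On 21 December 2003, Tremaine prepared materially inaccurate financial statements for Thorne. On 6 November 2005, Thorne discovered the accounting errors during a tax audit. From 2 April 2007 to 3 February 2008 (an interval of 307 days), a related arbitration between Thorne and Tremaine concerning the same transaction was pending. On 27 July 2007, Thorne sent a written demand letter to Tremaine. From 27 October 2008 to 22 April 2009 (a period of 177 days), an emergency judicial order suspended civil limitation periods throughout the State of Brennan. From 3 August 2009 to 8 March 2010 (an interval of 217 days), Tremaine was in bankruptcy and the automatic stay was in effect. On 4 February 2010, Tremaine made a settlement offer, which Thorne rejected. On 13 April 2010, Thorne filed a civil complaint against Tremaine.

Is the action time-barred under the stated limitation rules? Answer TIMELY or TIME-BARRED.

TIME-BARRED

Accrual is tied to discovery, so the period began on 6 November 2005 rather than on 21 December 2003 when the act occurred.
The untolled deadline — 30 months after 6 November 2005 — is 6 May 2008.
Because the pending related arbitration ran from 2 April 2007 to 3 February 2008, the deadline is extended by 307 days to 9 March 2009.
The emergency suspension of filing deadlines from 27 October 2008 to 22 April 2009 tolled the period for 177 days, extending the deadline to 2 September 2009.
The automatic bankruptcy stay from 3 August 2009 to 8 March 2010 tolled the period for 217 days, extending the deadline to 7 April 2010.
The other events in the timeline have no effect on the limitation period under the stated rules.
The 13 April 2010 filing falls after the 7 April 2010 deadline; the claim is time-barred.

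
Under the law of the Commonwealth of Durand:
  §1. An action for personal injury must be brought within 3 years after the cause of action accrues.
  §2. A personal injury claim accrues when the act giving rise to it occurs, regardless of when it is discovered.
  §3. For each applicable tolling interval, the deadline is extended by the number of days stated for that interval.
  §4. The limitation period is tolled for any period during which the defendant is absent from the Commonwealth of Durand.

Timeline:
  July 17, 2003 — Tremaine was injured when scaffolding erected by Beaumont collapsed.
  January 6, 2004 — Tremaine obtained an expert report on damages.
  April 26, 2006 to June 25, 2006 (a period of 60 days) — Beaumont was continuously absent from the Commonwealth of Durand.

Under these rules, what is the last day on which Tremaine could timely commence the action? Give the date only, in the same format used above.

The limitation period began to run on July 17, 2003.
Adding the 3 years base period to July 17, 2003 gives a deadline of July 17, 2006, before any tolling.
Because the defendant's absence from the jurisdiction ran from April 26, 2006 to June 25, 2006, the deadline is extended by 60 days to September 15, 2006.
Nothing else in the chronology tolls or restarts the period.

September 15, 2006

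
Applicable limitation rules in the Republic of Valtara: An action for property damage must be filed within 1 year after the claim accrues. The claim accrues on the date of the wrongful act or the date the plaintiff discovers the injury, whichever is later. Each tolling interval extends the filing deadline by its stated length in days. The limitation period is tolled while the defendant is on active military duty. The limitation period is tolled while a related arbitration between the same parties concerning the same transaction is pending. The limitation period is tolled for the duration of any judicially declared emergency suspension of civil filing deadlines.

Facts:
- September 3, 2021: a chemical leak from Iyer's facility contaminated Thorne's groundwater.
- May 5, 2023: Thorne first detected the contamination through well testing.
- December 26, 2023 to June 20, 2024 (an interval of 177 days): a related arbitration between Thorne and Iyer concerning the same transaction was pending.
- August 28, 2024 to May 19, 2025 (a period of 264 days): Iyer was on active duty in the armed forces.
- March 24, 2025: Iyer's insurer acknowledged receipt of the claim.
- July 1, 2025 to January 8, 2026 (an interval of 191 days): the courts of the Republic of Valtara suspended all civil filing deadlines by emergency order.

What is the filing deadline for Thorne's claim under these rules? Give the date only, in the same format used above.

Taking the later of the act (September 3, 2021) and discovery (May 5, 2023), the claim accrued on May 5, 2023.
Adding the 1 year base period to May 5, 2023 gives a deadline of May 5, 2024, before any tolling.
The period was tolled for 177 days by the pending related arbitration (December 26, 2023 to June 20, 2024), pushing the deadline to October 29, 2024.
The defendant's active military service from August 28, 2024 to May 19, 2025 tolled the period for 264 days, extending the deadline to July 20, 2025.
Because the emergency suspension of filing deadlines ran from July 1, 2025 to January 8, 2026, the deadline is extended by 191 days to January 27, 2026.
None of the other events listed affects the running of the period under the stated rules.

January 27, 2026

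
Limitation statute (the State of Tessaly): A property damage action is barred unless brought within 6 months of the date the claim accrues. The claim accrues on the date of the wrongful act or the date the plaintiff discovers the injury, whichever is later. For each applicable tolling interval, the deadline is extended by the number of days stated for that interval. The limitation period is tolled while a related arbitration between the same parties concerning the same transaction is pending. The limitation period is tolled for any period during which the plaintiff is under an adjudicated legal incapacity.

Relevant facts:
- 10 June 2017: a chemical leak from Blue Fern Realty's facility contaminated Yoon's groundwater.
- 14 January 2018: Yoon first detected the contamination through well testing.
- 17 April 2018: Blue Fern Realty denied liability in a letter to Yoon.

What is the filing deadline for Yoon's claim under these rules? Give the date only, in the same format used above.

Because discovery on 14 January 2018 post-dates the 10 June 2017 act, accrual under the later-of rule falls on 14 January 2018.
Adding the 6 months base period to 14 January 2018 gives a deadline of 14 July 2018, before any tolling.
Nothing else in the chronology tolls or restarts the period.

14 July 2018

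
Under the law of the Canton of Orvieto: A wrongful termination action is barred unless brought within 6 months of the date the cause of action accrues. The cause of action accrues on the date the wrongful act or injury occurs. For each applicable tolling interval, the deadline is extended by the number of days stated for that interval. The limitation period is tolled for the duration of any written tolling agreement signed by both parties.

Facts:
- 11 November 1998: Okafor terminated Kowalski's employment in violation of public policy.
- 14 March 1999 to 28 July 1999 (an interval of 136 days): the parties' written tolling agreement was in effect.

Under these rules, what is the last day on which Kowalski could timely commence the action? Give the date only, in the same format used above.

The cause of action accrued on 11 November 1998, the date of the act.
6 months from 11 November 1998 is 11 May 1999.
The written tolling agreement from 14 March 1999 to 28 July 1999 tolled the period for 136 days, extending the deadline to 24 September 1999.

24 September 1999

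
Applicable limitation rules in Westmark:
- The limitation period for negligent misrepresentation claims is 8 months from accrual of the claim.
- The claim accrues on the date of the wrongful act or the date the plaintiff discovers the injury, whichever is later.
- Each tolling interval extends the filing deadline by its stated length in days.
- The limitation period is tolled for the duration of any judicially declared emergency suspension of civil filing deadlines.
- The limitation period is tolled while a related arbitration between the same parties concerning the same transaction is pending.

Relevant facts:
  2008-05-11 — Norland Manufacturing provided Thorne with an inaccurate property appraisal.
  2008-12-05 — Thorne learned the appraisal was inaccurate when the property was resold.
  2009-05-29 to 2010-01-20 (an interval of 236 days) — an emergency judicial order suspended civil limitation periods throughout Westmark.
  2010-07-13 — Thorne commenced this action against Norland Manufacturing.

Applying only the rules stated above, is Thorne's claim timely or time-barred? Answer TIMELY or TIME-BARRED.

TIME-BARRED

Because discovery on 2008-12-05 post-dates the 2008-05-11 act, accrual under the later-of rule falls on 2008-12-05.
The untolled deadline — 8 months after 2008-12-05 — is 2009-08-05.
Because the emergency suspension of filing deadlines ran from 2009-05-29 to 2010-01-20, the deadline is extended by 236 days to 2010-03-29.
The 2010-07-13 filing falls after the 2010-03-29 deadline; the claim is time-barred.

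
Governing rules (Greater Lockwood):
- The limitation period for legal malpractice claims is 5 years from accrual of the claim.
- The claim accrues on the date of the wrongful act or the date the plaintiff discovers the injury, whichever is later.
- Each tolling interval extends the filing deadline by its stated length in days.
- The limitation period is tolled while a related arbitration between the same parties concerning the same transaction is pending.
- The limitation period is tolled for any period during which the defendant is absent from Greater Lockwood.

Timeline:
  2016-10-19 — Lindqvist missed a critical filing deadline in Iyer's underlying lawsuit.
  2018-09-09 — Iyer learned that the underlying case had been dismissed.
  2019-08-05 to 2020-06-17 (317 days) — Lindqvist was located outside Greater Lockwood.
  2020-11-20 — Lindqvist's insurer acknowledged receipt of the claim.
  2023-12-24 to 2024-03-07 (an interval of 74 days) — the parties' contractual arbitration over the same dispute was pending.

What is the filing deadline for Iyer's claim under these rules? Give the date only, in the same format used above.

2024-10-04

Taking the later of the act (2016-10-19) and discovery (2018-09-09), the claim accrued on 2018-09-09.
5 years from 2018-09-09 is 2023-09-09.
The defendant's absence from the jurisdiction from 2019-08-05 to 2020-06-17 tolled the period for 317 days, extending the deadline to 2024-07-22.
Because the pending related arbitration ran from 2023-12-24 to 2024-03-07, the deadline is extended by 74 days to 2024-10-04.
None of the other events listed affects the running of the period under the stated rules.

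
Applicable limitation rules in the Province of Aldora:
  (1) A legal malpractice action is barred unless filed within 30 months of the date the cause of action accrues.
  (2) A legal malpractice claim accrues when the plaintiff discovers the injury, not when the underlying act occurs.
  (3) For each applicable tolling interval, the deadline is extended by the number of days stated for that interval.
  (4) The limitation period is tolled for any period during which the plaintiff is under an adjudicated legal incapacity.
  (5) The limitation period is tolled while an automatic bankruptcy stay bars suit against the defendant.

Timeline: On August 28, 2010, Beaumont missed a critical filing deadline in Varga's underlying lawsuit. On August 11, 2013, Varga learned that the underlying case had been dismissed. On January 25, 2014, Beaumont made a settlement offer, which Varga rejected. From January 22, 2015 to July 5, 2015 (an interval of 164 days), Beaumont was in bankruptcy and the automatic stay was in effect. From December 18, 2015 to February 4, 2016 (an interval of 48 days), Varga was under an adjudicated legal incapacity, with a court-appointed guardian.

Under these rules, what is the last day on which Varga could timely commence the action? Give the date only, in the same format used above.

September 10, 2016

Under the discovery rule, the claim accrued on August 11, 2013, when Varga discovered the injury — not on the August 28, 2010 date of the underlying act.
Adding the 30 months base period to August 11, 2013 gives a deadline of February 11, 2016, before any tolling.
The automatic bankruptcy stay from January 22, 2015 to July 5, 2015 tolled the period for 164 days, extending the deadline to July 24, 2016.
The plaintiff's legal incapacity from December 18, 2015 to February 4, 2016 tolled the period for 48 days, extending the deadline to September 10, 2016.
The other events in the timeline have no effect on the limitation period under the stated rules.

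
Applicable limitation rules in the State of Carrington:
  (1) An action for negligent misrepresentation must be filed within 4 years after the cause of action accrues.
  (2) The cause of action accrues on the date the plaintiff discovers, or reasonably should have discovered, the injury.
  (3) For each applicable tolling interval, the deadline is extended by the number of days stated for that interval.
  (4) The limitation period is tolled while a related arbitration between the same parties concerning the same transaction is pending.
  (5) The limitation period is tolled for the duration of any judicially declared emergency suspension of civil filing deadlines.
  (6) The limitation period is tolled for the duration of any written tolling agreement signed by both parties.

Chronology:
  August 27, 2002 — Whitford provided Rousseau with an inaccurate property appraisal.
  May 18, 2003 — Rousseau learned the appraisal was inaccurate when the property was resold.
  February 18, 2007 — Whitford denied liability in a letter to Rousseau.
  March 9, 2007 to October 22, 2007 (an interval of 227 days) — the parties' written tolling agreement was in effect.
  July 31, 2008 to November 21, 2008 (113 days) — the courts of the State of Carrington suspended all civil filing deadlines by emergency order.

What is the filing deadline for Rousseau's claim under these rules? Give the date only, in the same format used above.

Under the discovery rule, the claim accrued on May 18, 2003, when Rousseau discovered the injury — not on the August 27, 2002 date of the underlying act.
4 years from May 18, 2003 is May 18, 2007.
Because the written tolling agreement ran from March 9, 2007 to October 22, 2007, the deadline is extended by 227 days to December 31, 2007.
The emergency suspension of filing deadlines from July 31, 2008 to November 21, 2008 began after the period had already run on December 31, 2007, so it has no tolling effect.
The other events in the timeline have no effect on the limitation period under the stated rules.

December 31, 2007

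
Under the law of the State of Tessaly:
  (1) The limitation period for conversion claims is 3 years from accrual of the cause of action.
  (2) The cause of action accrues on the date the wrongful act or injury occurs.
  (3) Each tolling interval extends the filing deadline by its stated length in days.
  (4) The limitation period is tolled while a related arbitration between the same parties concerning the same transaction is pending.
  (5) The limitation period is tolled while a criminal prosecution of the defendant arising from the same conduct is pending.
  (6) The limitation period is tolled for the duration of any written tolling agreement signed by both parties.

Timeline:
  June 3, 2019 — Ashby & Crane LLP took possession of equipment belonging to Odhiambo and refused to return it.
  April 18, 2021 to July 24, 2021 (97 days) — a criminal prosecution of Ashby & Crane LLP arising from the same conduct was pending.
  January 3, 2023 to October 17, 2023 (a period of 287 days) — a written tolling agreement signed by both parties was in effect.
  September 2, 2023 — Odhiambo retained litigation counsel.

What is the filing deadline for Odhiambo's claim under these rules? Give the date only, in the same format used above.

September 8, 2022

The limitation period began to run on June 3, 2019.
Adding the 3 years base period to June 3, 2019 gives a deadline of June 3, 2022, before any tolling.
The pending criminal prosecution from April 18, 2021 to July 24, 2021 tolled the period for 97 days, extending the deadline to September 8, 2022.
The written tolling agreement starting January 3, 2023 came too late — the period had run on September 8, 2022 — and so does not extend the deadline.
The other events in the timeline have no effect on the limitation period under the stated rules.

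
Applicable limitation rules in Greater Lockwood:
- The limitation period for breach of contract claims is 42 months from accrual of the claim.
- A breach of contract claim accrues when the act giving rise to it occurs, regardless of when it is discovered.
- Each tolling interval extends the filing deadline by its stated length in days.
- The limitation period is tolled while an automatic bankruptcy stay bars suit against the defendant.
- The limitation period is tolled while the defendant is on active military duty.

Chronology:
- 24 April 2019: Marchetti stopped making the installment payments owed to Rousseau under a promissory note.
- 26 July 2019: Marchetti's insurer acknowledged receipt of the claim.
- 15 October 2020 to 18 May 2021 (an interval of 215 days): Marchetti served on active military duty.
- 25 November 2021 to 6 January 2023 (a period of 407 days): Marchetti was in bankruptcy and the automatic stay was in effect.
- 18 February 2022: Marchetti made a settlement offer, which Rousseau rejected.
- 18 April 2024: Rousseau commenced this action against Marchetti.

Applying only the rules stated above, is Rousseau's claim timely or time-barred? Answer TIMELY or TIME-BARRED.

The claim accrued on 24 April 2019, when the wrongful act occurred.
42 months from 24 April 2019 is 24 October 2022.
Because the defendant's active military service ran from 15 October 2020 to 18 May 2021, the deadline is extended by 215 days to 27 May 2023.
The automatic bankruptcy stay from 25 November 2021 to 6 January 2023 tolled the period for 407 days, extending the deadline to 7 July 2024.
Nothing else in the chronology tolls or restarts the period.
The 18 April 2024 filing precedes the 7 July 2024 deadline; the claim is timely.

TIMELY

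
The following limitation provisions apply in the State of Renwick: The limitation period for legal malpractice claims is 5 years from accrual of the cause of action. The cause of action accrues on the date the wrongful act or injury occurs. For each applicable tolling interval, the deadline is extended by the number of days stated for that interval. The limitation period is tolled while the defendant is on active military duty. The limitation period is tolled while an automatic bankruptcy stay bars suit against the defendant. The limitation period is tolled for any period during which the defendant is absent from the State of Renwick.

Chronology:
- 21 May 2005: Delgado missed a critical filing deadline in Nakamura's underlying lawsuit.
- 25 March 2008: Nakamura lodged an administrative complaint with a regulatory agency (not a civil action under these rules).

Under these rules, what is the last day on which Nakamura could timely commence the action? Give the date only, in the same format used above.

The cause of action accrued on 21 May 2005, the date of the act.
Adding the 5 years base period to 21 May 2005 gives a deadline of 21 May 2010, before any tolling.
None of the other events listed affects the running of the period under the stated rules.

21 May 2010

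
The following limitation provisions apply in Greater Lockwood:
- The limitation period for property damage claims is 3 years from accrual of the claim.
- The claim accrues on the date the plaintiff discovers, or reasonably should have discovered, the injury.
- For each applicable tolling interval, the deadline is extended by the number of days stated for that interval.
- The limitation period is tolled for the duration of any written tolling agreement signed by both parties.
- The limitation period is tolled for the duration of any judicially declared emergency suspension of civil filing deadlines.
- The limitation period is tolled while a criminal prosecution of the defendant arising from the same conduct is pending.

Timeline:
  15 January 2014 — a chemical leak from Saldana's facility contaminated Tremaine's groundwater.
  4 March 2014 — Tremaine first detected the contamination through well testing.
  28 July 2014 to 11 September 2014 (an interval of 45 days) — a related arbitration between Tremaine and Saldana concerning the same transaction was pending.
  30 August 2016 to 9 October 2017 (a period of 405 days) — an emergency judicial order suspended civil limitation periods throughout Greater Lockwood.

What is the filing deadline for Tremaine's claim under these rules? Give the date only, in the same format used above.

13 April 2018

Accrual is tied to discovery, so the period began on 4 March 2014 rather than on 15 January 2014 when the act occurred.
3 years from 4 March 2014 is 4 March 2017.
The period was tolled for 405 days by the emergency suspension of filing deadlines (30 August 2016 to 9 October 2017), pushing the deadline to 13 April 2018.
No stated provision tolls the period for a pending arbitration, so the interval from 28 July 2014 to 11 September 2014 has no effect on the deadline.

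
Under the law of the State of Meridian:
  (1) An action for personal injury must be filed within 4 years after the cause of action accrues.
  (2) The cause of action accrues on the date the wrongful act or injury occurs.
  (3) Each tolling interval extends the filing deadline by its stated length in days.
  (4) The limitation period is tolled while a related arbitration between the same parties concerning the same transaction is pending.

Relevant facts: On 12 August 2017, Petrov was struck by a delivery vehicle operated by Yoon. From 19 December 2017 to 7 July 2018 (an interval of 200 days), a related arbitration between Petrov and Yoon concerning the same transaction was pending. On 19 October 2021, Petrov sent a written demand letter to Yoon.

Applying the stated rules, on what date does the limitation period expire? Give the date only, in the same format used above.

The cause of action accrued on 12 August 2017, the date of the act.
4 years from 12 August 2017 is 12 August 2021.
Because the pending related arbitration ran from 19 December 2017 to 7 July 2018, the deadline is extended by 200 days to 28 February 2022.
The other events in the timeline have no effect on the limitation period under the stated rules.

28 February 2022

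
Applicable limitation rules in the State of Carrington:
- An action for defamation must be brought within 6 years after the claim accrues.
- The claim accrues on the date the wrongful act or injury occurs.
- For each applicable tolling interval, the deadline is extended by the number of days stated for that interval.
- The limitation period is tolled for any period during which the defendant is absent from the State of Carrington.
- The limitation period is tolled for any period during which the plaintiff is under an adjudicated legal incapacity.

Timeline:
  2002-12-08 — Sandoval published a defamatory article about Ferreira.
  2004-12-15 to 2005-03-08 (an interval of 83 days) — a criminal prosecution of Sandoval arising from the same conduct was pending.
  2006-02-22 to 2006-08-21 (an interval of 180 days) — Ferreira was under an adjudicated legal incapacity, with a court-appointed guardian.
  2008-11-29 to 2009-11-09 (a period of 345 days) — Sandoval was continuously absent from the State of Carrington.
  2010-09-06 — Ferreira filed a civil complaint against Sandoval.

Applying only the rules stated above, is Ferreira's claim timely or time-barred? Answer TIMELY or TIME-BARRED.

The limitation period began to run on 2002-12-08.
Adding the 6 years base period to 2002-12-08 gives a deadline of 2008-12-08, before any tolling.
Because the plaintiff's legal incapacity ran from 2006-02-22 to 2006-08-21, the deadline is extended by 180 days to 2009-06-06.
The defendant's absence from the jurisdiction from 2008-11-29 to 2009-11-09 tolled the period for 345 days, extending the deadline to 2010-05-17.
The pending criminal prosecution from 2004-12-15 to 2005-03-08 does not toll the period, because no stated rule makes a criminal prosecution a tolling event.
The 2010-09-06 filing falls after the 2010-05-17 deadline; the claim is time-barred.

TIME-BARRED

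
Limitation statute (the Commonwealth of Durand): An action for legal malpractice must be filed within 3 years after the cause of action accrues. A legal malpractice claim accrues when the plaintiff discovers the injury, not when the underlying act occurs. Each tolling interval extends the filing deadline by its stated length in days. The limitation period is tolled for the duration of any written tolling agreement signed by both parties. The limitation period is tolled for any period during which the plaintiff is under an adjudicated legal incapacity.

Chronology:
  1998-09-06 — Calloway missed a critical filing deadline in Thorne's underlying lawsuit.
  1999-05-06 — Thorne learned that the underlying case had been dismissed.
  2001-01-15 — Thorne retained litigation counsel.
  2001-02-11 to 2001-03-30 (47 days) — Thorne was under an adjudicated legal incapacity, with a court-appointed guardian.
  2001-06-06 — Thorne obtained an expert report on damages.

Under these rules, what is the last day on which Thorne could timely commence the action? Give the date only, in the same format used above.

The claim did not accrue until Thorne discovered the injury on 1999-05-06; the 1998-09-06 act date does not start the clock under the stated rule.
The untolled deadline — 3 years after 1999-05-06 — is 2002-05-06.
The plaintiff's legal incapacity from 2001-02-11 to 2001-03-30 tolled the period for 47 days, extending the deadline to 2002-06-22.
Nothing else in the chronology tolls or restarts the period.

2002-06-22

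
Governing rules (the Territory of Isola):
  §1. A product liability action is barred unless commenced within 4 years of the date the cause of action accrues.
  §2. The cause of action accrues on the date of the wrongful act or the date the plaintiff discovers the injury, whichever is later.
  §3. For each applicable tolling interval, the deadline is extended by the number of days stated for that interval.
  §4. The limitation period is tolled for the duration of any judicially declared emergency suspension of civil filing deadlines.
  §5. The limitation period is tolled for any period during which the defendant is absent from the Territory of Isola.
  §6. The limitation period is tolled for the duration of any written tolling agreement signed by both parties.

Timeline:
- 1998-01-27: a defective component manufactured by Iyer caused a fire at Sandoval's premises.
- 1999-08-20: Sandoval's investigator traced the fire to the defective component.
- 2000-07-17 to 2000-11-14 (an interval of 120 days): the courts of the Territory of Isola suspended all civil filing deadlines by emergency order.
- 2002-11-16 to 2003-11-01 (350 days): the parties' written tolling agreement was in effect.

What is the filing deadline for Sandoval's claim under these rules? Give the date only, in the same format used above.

Taking the later of the act (1998-01-27) and discovery (1999-08-20), the claim accrued on 1999-08-20.
4 years from 1999-08-20 is 2003-08-20.
Because the emergency suspension of filing deadlines ran from 2000-07-17 to 2000-11-14, the deadline is extended by 120 days to 2003-12-18.
The written tolling agreement from 2002-11-16 to 2003-11-01 tolled the period for 350 days, extending the deadline to 2004-12-02.

2004-12-02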